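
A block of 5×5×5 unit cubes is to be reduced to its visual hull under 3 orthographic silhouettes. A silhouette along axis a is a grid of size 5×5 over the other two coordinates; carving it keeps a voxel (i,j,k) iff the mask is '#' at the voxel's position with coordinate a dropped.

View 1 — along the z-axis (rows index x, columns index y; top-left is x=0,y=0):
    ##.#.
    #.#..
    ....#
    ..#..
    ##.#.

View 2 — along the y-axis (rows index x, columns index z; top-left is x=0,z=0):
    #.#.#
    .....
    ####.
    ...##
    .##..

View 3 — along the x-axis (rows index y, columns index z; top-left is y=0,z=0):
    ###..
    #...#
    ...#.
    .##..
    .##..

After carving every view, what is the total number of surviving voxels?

full grid |V| = 125
step 1: project along z, AND mask (10/25) → |grid| = 50
step 2: project along y, AND mask (11/25) → |grid| = 21
step 3: project along x, AND mask (10/25) → |grid| = 12

remaining voxels: 12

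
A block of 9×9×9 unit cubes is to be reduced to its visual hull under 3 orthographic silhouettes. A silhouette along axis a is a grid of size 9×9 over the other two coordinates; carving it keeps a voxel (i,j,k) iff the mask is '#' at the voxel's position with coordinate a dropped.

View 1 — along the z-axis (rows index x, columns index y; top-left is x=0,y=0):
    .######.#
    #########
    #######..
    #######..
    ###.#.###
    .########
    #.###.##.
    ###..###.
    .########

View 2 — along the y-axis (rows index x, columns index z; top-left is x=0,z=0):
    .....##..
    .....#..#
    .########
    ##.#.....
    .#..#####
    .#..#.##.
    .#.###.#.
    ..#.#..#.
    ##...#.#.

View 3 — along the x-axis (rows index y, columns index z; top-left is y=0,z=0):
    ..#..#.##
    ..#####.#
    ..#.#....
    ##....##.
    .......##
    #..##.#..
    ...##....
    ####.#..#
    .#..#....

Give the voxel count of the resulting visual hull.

initial block: 9^3 = 729
carve view 1 (along z, XY-mask fill 65/81): 585 voxels remain
carve view 2 (along y, XZ-mask fill 37/81): 263 voxels remain
carve view 3 (along x, YZ-mask fill 32/81): 98 voxels remain

|visual hull| = 98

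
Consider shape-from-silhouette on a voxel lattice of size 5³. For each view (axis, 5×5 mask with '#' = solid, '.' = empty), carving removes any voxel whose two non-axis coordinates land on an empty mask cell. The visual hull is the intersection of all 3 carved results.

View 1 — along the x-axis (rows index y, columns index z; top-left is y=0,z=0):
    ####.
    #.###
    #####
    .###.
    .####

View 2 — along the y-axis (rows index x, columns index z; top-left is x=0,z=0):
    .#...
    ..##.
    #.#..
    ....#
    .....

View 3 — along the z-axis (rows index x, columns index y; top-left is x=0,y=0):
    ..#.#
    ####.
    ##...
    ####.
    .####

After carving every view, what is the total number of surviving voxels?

remaining voxels: 16

before carving: 125 voxels (5×5×5)
carve view 1 (along x, YZ-mask fill 20/25): 100 voxels remain
carve view 2 (along y, XZ-mask fill 6/25): 25 voxels remain
carve view 3 (along z, XY-mask fill 16/25): 16 voxels remain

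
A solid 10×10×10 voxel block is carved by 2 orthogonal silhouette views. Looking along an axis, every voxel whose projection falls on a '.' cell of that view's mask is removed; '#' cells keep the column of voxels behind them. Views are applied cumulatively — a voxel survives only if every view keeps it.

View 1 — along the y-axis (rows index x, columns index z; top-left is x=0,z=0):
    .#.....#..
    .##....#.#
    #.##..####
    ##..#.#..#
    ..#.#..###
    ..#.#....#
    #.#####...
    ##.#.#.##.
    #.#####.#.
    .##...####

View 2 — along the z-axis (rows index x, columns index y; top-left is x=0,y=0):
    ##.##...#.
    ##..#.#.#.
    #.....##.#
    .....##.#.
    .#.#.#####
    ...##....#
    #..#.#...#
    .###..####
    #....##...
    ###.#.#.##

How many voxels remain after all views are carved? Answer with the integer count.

voxel count = 246

initial block: 10^3 = 1000
  1. axis=1 (XZ plane), |mask|=51  ⇒  voxels=510
  2. axis=2 (XY plane), |mask|=48  ⇒  voxels=246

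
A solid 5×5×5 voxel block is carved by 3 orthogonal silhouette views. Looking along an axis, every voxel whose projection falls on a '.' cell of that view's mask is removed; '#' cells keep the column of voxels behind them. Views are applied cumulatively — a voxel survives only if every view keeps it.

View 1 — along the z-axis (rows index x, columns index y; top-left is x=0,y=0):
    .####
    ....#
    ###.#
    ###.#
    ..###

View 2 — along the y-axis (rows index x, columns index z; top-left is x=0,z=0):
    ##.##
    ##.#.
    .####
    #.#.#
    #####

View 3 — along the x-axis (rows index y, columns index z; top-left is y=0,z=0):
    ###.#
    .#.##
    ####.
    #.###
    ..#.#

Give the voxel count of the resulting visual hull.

|visual hull| = 39

full grid |V| = 125
step 1: project along z, AND mask (16/25) → |grid| = 80
step 2: project along y, AND mask (19/25) → |grid| = 62
step 3: project along x, AND mask (17/25) → |grid| = 39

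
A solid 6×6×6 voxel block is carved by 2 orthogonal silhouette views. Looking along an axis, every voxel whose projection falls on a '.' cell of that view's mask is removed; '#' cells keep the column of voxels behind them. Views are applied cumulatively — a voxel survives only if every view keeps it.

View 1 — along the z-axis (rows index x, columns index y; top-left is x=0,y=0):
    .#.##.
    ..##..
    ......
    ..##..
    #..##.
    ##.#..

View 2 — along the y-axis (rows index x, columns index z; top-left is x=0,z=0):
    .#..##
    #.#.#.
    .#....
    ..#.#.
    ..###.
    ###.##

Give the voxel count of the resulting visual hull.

|visual hull| = 43

start: 6×6×6 = 216 voxels
carve view 1 (along z, XY-mask fill 13/36): 78 voxels remain
carve view 2 (along y, XZ-mask fill 17/36): 43 voxels remain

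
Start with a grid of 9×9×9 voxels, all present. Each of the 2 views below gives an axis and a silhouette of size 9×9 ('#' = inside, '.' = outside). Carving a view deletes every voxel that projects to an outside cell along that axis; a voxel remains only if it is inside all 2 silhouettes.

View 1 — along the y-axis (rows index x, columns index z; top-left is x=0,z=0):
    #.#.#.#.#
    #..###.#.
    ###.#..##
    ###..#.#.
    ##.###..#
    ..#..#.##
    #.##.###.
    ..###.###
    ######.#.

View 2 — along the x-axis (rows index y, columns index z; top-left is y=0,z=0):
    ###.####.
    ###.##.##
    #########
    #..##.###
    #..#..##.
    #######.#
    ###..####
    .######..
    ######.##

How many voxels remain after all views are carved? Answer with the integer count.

initial block: 9^3 = 729
after view 1 [y-axis, 50 of 81 cells solid] → remaining = 450
after view 2 [x-axis, 62 of 81 cells solid] → remaining = 347

voxel count = 347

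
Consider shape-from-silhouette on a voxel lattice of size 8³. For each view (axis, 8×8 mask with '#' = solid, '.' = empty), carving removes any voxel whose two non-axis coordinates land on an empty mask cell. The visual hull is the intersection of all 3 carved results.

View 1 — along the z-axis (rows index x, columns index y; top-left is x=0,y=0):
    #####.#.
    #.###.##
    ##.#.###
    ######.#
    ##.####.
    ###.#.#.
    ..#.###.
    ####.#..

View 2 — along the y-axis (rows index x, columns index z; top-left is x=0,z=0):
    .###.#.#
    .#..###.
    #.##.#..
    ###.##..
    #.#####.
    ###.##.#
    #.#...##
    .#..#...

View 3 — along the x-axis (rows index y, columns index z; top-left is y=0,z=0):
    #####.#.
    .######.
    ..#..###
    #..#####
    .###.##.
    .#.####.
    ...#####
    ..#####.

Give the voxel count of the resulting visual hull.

134 voxels

before carving: 512 voxels (8×8×8)
[1] z-view keeps 45 columns → grid now 360
[2] y-view keeps 36 columns → grid now 205
[3] x-view keeps 42 columns → grid now 134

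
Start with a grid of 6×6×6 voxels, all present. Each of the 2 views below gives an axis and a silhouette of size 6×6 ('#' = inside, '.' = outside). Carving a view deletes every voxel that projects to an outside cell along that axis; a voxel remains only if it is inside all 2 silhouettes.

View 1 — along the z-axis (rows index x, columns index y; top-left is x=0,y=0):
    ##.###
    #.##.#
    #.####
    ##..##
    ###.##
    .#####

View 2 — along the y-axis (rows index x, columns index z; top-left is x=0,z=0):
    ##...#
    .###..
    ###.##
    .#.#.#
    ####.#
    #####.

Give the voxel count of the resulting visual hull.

remaining voxels: 114

full grid |V| = 216
step 1: project along z, AND mask (28/36) → |grid| = 168
step 2: project along y, AND mask (24/36) → |grid| = 114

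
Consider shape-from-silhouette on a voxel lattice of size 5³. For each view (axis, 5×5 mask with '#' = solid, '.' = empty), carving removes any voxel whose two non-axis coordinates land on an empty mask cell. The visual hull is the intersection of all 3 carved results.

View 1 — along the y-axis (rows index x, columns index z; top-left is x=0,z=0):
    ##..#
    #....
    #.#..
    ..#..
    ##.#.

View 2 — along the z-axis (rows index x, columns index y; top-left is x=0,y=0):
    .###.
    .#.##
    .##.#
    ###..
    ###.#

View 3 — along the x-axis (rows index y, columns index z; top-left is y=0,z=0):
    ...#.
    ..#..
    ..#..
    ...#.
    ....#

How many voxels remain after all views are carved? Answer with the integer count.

5 voxels

start: 5×5×5 = 125 voxels
carve view 1 (along y, XZ-mask fill 10/25): 50 voxels remain
carve view 2 (along z, XY-mask fill 16/25): 33 voxels remain
carve view 3 (along x, YZ-mask fill 5/25): 5 voxels remain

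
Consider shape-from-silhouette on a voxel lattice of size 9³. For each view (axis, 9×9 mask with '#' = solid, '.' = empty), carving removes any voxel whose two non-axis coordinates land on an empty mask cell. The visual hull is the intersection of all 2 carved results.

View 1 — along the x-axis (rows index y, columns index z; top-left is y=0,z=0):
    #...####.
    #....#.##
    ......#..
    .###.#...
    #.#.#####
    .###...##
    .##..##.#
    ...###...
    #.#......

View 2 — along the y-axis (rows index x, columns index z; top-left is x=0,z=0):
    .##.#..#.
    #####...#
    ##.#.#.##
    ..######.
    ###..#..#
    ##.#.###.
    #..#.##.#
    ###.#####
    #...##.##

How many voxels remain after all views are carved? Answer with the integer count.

before carving: 729 voxels (9×9×9)
step 1: project along x, AND mask (36/81) → |grid| = 324
step 2: project along y, AND mask (51/81) → |grid| = 207

207 voxels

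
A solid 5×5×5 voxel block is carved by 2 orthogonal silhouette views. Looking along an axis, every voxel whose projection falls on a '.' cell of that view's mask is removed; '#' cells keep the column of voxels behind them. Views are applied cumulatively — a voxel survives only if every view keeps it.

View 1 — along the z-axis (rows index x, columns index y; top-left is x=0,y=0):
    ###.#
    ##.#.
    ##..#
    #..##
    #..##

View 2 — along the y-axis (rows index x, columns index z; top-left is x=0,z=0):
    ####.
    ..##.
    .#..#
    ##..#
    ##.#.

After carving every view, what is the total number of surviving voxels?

remaining voxels: 46

before carving: 125 voxels (5×5×5)
V1 z: intersect with XY mask (16 set) -- 80 left
V2 y: intersect with XZ mask (14 set) -- 46 left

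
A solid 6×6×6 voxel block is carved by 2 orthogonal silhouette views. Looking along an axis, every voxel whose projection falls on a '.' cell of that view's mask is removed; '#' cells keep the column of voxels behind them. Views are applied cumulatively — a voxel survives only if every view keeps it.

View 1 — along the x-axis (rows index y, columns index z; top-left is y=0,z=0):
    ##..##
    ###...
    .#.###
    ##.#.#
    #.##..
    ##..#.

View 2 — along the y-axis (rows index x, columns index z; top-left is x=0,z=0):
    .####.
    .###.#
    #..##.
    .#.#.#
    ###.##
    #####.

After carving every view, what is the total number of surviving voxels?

remaining voxels: 84

before carving: 216 voxels (6×6×6)
after view 1 [x-axis, 21 of 36 cells solid] → remaining = 126
after view 2 [y-axis, 24 of 36 cells solid] → remaining = 84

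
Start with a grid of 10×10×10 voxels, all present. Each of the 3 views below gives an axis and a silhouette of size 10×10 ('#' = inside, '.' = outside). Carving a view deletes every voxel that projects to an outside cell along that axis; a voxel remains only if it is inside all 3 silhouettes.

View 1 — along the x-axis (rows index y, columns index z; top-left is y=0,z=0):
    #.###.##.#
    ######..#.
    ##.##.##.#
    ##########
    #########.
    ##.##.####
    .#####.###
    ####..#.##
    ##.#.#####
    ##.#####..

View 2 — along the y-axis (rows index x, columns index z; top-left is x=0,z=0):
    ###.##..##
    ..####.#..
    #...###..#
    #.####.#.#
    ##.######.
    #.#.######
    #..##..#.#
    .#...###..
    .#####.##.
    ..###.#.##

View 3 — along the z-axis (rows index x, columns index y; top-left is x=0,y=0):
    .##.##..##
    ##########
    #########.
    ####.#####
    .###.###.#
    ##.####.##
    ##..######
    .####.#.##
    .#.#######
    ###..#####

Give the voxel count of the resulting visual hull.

remaining voxels: 381

full grid |V| = 1000
after view 1 [x-axis, 78 of 100 cells solid] → remaining = 780
after view 2 [y-axis, 62 of 100 cells solid] → remaining = 479
after view 3 [z-axis, 80 of 100 cells solid] → remaining = 381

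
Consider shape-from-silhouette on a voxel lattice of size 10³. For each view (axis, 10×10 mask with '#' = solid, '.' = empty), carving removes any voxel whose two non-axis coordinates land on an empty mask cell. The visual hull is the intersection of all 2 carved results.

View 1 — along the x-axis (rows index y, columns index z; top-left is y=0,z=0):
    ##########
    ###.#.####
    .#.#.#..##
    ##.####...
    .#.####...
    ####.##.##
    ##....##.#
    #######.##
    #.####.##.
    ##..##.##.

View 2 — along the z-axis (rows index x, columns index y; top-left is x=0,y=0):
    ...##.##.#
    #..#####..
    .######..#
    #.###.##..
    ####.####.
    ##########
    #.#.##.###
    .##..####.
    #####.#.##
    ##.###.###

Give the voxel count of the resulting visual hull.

remaining voxels: 487

start: 10×10×10 = 1000 voxels
V1 x: intersect with YZ mask (69 set) -- 690 left
V2 z: intersect with XY mask (71 set) -- 487 left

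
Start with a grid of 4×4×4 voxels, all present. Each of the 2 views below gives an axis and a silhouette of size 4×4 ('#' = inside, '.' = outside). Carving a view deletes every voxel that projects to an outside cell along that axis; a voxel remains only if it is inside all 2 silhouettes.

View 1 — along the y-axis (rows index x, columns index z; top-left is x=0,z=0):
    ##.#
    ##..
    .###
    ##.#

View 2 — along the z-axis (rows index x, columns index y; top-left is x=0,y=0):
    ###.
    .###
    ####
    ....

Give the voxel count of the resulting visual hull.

remaining voxels: 27

start: 4×4×4 = 64 voxels
step 1: project along y, AND mask (11/16) → |grid| = 44
step 2: project along z, AND mask (10/16) → |grid| = 27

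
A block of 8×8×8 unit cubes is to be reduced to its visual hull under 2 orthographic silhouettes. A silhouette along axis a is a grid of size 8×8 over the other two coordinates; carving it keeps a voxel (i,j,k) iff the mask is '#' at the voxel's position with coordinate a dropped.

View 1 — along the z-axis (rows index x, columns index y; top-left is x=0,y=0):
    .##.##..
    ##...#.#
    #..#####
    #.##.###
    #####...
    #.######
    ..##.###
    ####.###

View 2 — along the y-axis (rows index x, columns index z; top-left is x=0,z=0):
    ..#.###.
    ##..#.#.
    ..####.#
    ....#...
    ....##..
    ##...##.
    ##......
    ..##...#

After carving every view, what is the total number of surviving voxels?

|visual hull| = 137

before carving: 512 voxels (8×8×8)
after view 1 [z-axis, 44 of 64 cells solid] → remaining = 352
after view 2 [y-axis, 25 of 64 cells solid] → remaining = 137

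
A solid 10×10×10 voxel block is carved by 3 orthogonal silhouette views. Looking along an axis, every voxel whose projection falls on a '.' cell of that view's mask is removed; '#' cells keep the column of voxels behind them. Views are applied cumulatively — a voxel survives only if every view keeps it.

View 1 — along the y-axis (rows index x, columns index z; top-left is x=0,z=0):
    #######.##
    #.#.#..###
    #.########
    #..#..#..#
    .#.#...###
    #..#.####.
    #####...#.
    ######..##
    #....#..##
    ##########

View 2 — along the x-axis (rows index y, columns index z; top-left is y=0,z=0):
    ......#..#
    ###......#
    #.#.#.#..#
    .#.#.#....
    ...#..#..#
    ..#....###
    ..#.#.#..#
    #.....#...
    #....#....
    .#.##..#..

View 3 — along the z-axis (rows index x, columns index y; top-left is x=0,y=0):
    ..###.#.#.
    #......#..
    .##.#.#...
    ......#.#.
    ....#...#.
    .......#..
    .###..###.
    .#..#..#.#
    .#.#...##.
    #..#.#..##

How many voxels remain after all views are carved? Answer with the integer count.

voxel count = 84

full grid |V| = 1000
step 1: project along y, AND mask (67/100) → |grid| = 670
step 2: project along x, AND mask (33/100) → |grid| = 221
step 3: project along z, AND mask (35/100) → |grid| = 84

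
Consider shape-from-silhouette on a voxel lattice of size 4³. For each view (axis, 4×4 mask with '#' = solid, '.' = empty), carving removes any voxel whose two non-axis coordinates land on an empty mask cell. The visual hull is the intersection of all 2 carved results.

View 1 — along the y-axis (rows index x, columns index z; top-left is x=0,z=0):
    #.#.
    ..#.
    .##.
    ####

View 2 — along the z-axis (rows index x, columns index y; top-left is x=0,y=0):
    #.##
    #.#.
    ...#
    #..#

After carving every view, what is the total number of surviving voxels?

start: 4×4×4 = 64 voxels
V1 y: intersect with XZ mask (9 set) -- 36 left
V2 z: intersect with XY mask (8 set) -- 18 left

|visual hull| = 18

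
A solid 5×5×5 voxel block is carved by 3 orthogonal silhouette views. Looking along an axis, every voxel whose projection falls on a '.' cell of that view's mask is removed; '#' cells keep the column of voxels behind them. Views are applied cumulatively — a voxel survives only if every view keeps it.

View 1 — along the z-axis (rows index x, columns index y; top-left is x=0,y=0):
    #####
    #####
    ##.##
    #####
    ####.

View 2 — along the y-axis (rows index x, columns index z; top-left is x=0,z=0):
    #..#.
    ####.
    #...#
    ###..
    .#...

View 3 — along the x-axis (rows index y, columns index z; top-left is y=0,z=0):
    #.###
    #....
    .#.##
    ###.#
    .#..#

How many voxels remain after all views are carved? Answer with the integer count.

initial block: 5^3 = 125
carve view 1 (along z, XY-mask fill 23/25): 115 voxels remain
carve view 2 (along y, XZ-mask fill 12/25): 57 voxels remain
carve view 3 (along x, YZ-mask fill 14/25): 31 voxels remain

voxel count = 31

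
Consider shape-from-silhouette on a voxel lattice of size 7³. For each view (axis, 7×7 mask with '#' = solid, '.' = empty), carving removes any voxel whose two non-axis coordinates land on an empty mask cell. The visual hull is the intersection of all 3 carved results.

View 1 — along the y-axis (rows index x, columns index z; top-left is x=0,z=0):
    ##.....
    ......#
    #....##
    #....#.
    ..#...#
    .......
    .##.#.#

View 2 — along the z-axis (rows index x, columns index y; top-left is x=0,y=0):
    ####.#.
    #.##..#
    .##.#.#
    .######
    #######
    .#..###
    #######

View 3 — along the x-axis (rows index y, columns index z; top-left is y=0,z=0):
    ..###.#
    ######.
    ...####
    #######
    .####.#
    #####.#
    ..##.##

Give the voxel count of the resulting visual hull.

|visual hull| = 58

initial block: 7^3 = 343
step 1: project along y, AND mask (14/49) → |grid| = 98
step 2: project along z, AND mask (37/49) → |grid| = 80
step 3: project along x, AND mask (36/49) → |grid| = 58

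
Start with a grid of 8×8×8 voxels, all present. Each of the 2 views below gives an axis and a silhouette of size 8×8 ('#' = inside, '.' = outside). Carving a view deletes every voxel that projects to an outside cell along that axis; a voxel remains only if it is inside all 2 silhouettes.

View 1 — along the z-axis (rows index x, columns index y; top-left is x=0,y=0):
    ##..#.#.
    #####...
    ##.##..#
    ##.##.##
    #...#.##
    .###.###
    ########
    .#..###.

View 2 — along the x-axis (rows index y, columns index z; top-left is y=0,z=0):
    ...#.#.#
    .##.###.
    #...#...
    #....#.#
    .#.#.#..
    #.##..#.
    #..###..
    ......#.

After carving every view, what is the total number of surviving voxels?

full grid |V| = 512
after view 1 [z-axis, 42 of 64 cells solid] → remaining = 336
after view 2 [x-axis, 25 of 64 cells solid] → remaining = 136

136 voxels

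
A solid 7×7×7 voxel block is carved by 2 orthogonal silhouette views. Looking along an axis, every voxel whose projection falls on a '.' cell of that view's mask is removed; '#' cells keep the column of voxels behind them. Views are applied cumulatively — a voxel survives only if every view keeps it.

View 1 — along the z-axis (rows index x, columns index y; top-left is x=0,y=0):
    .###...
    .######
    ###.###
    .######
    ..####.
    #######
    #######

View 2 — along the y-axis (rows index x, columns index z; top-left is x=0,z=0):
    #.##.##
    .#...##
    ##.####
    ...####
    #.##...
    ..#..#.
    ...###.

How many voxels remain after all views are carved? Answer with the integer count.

initial block: 7^3 = 343
step 1: project along z, AND mask (39/49) → |grid| = 273
step 2: project along y, AND mask (26/49) → |grid| = 140

remaining voxels: 140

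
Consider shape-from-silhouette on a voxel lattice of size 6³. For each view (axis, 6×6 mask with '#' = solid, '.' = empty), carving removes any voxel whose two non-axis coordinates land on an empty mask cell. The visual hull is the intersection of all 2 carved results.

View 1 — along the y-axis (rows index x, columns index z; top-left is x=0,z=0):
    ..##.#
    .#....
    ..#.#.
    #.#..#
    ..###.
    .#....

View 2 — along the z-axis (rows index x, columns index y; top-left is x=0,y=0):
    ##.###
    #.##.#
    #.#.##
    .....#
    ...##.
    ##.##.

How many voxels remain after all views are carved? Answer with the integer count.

voxel count = 40

full grid |V| = 216
carve view 1 (along y, XZ-mask fill 13/36): 78 voxels remain
carve view 2 (along z, XY-mask fill 20/36): 40 voxels remain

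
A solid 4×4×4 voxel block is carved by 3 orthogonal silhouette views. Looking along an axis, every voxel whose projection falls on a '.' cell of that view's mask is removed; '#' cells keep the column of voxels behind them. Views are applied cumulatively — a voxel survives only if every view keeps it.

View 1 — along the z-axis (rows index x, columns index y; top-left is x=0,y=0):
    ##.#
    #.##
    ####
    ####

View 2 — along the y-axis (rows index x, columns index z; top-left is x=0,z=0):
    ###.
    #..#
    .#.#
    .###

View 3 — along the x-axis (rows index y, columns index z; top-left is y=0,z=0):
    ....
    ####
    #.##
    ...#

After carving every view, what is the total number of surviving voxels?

remaining voxels: 16

start: 4×4×4 = 64 voxels
carve view 1 (along z, XY-mask fill 14/16): 56 voxels remain
carve view 2 (along y, XZ-mask fill 10/16): 35 voxels remain
carve view 3 (along x, YZ-mask fill 8/16): 16 voxels remain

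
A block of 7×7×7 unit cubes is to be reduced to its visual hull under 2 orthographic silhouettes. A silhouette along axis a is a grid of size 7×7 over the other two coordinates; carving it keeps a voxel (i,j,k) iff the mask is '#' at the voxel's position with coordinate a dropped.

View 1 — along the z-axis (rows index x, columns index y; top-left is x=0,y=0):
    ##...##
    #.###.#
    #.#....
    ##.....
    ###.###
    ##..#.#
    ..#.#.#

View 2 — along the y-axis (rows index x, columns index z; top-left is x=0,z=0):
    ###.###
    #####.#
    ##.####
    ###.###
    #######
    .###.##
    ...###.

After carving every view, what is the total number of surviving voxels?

remaining voxels: 149

initial block: 7^3 = 343
  1. axis=2 (XY plane), |mask|=26  ⇒  voxels=182
  2. axis=1 (XZ plane), |mask|=39  ⇒  voxels=149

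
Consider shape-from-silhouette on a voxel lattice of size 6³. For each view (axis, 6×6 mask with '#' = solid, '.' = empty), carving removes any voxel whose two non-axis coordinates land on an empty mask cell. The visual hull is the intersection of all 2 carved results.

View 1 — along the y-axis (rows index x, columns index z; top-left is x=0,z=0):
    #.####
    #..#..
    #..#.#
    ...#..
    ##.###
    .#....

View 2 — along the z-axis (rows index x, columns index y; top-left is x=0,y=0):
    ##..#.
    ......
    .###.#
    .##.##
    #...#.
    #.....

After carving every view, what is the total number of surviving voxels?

42 voxels

before carving: 216 voxels (6×6×6)
step 1: project along y, AND mask (17/36) → |grid| = 102
step 2: project along z, AND mask (14/36) → |grid| = 42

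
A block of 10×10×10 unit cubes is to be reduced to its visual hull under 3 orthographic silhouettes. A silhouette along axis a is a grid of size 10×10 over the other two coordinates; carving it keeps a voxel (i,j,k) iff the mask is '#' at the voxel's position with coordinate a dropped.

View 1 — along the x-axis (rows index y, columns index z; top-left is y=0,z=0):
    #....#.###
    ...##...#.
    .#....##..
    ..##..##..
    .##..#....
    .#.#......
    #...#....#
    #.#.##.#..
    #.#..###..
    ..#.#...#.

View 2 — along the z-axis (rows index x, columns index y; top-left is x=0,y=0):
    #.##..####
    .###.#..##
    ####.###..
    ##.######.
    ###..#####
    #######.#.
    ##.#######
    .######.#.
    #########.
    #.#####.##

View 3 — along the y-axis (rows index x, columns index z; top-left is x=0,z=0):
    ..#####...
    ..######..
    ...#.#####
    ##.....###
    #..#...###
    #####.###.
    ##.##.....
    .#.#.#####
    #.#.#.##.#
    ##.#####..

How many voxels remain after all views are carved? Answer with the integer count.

|visual hull| = 166

start: 10×10×10 = 1000 voxels
after view 1 [x-axis, 36 of 100 cells solid] → remaining = 360
after view 2 [z-axis, 77 of 100 cells solid] → remaining = 277
after view 3 [y-axis, 59 of 100 cells solid] → remaining = 166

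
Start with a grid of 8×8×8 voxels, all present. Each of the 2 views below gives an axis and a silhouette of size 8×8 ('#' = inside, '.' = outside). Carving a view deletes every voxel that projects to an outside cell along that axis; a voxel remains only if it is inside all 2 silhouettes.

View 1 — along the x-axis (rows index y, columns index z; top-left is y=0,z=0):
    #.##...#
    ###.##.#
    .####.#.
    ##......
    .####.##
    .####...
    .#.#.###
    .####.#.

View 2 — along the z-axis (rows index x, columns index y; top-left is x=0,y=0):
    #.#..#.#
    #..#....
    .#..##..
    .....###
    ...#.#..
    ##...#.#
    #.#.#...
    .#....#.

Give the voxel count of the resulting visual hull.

before carving: 512 voxels (8×8×8)
after view 1 [x-axis, 37 of 64 cells solid] → remaining = 296
after view 2 [z-axis, 23 of 64 cells solid] → remaining = 105

105 voxels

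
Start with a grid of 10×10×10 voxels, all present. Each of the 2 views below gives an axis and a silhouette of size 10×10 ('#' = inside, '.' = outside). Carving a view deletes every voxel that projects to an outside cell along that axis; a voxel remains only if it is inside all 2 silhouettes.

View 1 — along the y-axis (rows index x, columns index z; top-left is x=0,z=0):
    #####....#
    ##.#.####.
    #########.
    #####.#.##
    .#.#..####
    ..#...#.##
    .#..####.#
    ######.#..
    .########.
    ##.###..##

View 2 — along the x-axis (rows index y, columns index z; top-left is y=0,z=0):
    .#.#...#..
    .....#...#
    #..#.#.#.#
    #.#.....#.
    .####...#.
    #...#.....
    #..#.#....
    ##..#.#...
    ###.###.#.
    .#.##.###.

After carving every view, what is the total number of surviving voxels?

remaining voxels: 277

initial block: 10^3 = 1000
step 1: project along y, AND mask (68/100) → |grid| = 680
step 2: project along x, AND mask (40/100) → |grid| = 277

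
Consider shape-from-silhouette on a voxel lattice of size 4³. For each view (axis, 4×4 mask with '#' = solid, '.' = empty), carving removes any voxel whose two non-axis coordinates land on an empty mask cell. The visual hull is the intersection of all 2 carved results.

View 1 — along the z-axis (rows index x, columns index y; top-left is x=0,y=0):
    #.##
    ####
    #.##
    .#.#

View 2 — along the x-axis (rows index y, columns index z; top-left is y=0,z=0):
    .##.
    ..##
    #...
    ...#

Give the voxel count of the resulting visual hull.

voxel count = 17

full grid |V| = 64
V1 z: intersect with XY mask (12 set) -- 48 left
V2 x: intersect with YZ mask (6 set) -- 17 left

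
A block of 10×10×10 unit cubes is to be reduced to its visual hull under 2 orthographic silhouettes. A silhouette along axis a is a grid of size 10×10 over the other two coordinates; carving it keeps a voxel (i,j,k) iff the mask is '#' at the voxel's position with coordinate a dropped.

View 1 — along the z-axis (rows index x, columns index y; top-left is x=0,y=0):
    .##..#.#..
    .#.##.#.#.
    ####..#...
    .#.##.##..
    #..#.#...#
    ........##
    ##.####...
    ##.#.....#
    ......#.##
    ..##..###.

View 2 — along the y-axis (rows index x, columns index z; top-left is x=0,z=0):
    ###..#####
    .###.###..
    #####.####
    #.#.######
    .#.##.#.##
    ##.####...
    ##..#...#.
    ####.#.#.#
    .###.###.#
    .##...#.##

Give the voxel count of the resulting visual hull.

start: 10×10×10 = 1000 voxels
[1] z-view keeps 43 columns → grid now 430
[2] y-view keeps 66 columns → grid now 281

remaining voxels: 281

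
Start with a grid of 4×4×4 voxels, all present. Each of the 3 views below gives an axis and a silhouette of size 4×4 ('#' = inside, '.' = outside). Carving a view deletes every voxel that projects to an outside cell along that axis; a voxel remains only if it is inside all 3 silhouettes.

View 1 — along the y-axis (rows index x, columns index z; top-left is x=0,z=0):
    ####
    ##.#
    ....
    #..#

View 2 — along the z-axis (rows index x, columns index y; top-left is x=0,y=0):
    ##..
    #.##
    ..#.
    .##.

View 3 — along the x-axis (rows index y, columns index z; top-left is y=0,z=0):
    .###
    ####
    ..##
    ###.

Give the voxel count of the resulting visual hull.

initial block: 4^3 = 64
step 1: project along y, AND mask (9/16) → |grid| = 36
step 2: project along z, AND mask (8/16) → |grid| = 21
step 3: project along x, AND mask (12/16) → |grid| = 15

15 voxels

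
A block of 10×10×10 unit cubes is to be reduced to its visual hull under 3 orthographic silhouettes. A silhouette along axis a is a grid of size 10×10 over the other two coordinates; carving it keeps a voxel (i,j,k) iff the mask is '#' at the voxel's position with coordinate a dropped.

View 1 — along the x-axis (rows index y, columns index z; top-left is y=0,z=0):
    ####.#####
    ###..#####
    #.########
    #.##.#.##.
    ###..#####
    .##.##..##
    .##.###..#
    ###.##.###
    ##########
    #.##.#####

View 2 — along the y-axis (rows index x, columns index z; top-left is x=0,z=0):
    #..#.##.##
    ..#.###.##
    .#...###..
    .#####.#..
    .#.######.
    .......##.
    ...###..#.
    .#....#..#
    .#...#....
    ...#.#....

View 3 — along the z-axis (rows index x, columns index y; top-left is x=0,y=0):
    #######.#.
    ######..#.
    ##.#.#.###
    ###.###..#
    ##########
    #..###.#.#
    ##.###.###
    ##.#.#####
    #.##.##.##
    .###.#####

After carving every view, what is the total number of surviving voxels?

voxel count = 251

full grid |V| = 1000
step 1: project along x, AND mask (78/100) → |grid| = 780
step 2: project along y, AND mask (42/100) → |grid| = 327
step 3: project along z, AND mask (76/100) → |grid| = 251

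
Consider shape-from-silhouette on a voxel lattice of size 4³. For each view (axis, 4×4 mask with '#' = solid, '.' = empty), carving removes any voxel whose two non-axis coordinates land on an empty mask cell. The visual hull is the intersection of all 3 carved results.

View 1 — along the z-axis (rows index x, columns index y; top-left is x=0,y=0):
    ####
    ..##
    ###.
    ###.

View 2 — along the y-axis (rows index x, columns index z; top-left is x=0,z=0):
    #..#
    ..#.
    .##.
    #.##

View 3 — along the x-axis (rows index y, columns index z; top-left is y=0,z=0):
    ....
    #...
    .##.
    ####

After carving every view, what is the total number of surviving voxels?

before carving: 64 voxels (4×4×4)
after view 1 [z-axis, 12 of 16 cells solid] → remaining = 48
after view 2 [y-axis, 8 of 16 cells solid] → remaining = 25
after view 3 [x-axis, 7 of 16 cells solid] → remaining = 9

|visual hull| = 9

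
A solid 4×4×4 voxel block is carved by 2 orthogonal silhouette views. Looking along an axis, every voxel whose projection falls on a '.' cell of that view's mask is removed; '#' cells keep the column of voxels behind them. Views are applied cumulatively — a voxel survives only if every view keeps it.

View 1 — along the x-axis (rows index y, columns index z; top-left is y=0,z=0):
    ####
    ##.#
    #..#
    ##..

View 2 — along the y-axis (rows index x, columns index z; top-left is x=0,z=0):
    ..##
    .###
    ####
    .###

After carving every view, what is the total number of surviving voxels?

initial block: 4^3 = 64
  1. axis=0 (YZ plane), |mask|=11  ⇒  voxels=44
  2. axis=1 (XZ plane), |mask|=12  ⇒  voxels=29

voxel count = 29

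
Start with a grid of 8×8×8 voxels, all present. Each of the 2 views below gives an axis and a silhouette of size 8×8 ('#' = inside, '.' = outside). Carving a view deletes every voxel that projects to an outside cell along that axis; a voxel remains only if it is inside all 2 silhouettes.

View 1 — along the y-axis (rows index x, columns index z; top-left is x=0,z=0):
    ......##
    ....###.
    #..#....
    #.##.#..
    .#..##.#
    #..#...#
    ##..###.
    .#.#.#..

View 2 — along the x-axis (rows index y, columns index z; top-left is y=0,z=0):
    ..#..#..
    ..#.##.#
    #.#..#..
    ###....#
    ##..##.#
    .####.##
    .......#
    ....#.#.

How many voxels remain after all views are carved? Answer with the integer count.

83 voxels

initial block: 8^3 = 512
carve view 1 (along y, XZ-mask fill 26/64): 208 voxels remain
carve view 2 (along x, YZ-mask fill 27/64): 83 voxels remain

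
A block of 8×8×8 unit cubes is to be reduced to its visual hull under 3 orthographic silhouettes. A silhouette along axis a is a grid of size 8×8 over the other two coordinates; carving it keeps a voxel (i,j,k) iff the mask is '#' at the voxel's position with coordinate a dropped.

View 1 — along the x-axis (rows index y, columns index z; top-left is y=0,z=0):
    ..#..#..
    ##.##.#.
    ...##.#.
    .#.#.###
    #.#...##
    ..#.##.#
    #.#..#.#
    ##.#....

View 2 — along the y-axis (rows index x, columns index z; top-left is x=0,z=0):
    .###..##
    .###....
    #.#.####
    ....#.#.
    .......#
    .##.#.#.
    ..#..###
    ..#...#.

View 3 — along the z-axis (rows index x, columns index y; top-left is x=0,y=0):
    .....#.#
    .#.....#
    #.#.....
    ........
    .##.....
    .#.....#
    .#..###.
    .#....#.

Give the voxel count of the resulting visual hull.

28 voxels

full grid |V| = 512
  1. axis=0 (YZ plane), |mask|=30  ⇒  voxels=240
  2. axis=1 (XZ plane), |mask|=27  ⇒  voxels=102
  3. axis=2 (XY plane), |mask|=16  ⇒  voxels=28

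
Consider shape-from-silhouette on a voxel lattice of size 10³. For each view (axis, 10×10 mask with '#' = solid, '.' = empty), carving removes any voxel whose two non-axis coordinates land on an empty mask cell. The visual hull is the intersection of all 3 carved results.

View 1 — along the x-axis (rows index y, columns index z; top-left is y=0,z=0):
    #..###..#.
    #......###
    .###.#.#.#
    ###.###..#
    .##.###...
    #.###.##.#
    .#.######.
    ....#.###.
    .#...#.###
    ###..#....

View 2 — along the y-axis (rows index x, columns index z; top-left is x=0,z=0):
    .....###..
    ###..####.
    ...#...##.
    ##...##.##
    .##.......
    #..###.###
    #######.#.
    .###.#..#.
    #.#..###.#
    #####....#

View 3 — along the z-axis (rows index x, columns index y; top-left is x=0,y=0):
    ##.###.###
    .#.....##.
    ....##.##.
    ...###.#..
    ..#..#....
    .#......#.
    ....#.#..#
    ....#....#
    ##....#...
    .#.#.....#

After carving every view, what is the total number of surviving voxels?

full grid |V| = 1000
after view 1 [x-axis, 54 of 100 cells solid] → remaining = 540
after view 2 [y-axis, 53 of 100 cells solid] → remaining = 288
after view 3 [z-axis, 34 of 100 cells solid] → remaining = 92

voxel count = 92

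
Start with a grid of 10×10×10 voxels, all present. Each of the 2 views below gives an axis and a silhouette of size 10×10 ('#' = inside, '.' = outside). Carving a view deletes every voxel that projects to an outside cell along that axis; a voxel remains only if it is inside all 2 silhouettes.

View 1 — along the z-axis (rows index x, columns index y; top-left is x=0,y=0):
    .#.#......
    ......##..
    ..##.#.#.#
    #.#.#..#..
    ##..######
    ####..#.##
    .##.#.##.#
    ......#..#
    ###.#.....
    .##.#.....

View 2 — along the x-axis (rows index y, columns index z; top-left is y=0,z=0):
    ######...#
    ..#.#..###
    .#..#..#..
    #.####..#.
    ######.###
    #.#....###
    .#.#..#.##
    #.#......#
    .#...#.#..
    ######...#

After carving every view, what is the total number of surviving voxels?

voxel count = 230

initial block: 10^3 = 1000
V1 z: intersect with XY mask (43 set) -- 430 left
V2 x: intersect with YZ mask (53 set) -- 230 left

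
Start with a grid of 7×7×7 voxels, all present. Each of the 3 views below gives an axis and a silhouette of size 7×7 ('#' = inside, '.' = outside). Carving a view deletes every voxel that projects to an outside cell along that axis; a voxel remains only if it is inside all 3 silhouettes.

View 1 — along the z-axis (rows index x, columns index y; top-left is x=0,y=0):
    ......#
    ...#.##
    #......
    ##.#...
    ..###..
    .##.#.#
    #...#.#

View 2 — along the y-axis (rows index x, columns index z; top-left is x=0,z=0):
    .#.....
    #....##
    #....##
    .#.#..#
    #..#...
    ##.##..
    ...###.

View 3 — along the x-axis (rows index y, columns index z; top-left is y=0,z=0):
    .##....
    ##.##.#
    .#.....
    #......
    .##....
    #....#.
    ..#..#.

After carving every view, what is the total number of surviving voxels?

remaining voxels: 16

full grid |V| = 343
[1] z-view keeps 18 columns → grid now 126
[2] y-view keeps 19 columns → grid now 53
[3] x-view keeps 15 columns → grid now 16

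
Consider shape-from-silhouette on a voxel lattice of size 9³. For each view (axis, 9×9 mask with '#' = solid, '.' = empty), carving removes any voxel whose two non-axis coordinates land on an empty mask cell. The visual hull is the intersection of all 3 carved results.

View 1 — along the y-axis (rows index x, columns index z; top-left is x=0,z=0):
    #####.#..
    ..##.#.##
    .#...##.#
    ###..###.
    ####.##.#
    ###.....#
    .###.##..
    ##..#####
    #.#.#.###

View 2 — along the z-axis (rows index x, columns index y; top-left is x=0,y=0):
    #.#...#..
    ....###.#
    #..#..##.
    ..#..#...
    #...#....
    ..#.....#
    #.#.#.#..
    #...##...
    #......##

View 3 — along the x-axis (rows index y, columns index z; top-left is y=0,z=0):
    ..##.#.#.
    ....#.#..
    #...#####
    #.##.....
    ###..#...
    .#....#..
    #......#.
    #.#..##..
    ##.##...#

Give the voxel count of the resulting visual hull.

55 voxels

full grid |V| = 729
after view 1 [y-axis, 50 of 81 cells solid] → remaining = 450
after view 2 [z-axis, 27 of 81 cells solid] → remaining = 147
after view 3 [x-axis, 32 of 81 cells solid] → remaining = 55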